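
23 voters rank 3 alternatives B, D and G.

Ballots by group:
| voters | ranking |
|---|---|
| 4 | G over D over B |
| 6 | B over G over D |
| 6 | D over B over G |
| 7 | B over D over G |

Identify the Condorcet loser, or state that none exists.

G

Head-to-head results (23 voters):
B vs D: B wins 13–10.
B–G: B 19–4.
D vs G: D, 13–10.
Only G has no wins; G is the Condorcet loser.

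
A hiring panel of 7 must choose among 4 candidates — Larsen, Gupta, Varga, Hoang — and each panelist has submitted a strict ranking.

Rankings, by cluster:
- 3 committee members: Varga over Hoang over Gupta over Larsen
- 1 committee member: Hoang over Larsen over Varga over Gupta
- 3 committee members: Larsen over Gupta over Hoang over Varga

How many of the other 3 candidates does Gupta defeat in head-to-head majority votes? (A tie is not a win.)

Gupta against each rival (7 committee members):
Gupta vs Larsen: 3 for Gupta, 4 for Larsen — Larsen by 4–3.
Gupta–Varga: Varga 4–3.
Gupta vs Hoang: Hoang wins 4–3.
Gupta beats no one; loses to Larsen, Varga, Hoang — 0 pairwise wins.

0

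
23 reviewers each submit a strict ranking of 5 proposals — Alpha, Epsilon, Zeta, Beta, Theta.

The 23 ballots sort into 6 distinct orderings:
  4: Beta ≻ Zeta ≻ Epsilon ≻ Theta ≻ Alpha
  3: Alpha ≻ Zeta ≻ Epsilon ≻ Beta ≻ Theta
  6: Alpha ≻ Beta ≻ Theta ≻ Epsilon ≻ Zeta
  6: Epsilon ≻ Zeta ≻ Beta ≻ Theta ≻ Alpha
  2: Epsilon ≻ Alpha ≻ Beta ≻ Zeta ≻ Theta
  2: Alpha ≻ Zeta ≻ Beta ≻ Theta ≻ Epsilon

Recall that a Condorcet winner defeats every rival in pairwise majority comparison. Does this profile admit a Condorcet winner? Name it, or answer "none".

Head-to-head results (23 reviewers):
Alpha vs Epsilon: Epsilon wins 12–11.
Alpha–Zeta: Alpha 13–10.
Alpha vs Beta: Alpha, 13–10.
Alpha vs Theta: Alpha wins 13–10.
Epsilon vs Zeta: Epsilon wins 14–9.
Epsilon vs Beta: Beta, 12–11.
Epsilon vs Theta: Epsilon wins 15–8.
Zeta–Beta: Beta 12–11.
Zeta vs Theta: Zeta wins 17–6.
Beta vs Theta: Beta wins 23–0.
Each project drops at least one matchup (Alpha loses to Epsilon; Epsilon loses to Beta; Zeta loses to Alpha; Beta loses to Alpha; Theta loses to Alpha); the cycle Alpha > Beta > Epsilon > Alpha rules out a Condorcet winner.

none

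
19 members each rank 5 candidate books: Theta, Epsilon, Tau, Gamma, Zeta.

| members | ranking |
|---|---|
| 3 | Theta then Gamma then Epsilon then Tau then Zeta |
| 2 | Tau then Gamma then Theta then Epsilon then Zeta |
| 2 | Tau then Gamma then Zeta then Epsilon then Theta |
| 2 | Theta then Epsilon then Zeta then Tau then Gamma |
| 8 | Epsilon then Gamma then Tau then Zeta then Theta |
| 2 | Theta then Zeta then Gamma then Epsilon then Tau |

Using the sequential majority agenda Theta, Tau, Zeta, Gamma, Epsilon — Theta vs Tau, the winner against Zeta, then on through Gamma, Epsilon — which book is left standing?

Round 1: Theta vs Tau — 7–12, Tau advances.
Round 2: Tau vs Zeta — 15–4, Tau advances.
Round 3: Tau vs Gamma — 6–13, Gamma advances.
Round 4: Gamma vs Epsilon — 9–10, Epsilon advances.
The agenda winner is Epsilon.

Epsilon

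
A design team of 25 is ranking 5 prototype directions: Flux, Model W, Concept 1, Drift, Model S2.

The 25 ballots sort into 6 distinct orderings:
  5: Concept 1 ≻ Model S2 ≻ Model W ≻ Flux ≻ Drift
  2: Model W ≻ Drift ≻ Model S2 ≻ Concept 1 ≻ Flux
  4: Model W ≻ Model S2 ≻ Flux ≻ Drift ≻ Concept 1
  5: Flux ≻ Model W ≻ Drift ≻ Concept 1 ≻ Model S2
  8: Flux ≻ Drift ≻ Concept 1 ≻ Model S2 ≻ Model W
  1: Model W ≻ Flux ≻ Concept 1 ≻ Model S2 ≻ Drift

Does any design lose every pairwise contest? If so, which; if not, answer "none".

none

Pairwise majorities:
Flux vs Model W: Flux is ranked higher on 5+8 = 13 ballots, Model W on 12. Flux wins 13–12.
Flux–Concept 1: Flux 18–7.
Flux vs Drift: Flux preferred on 5+4+5+8+1 = 23 ballots; Flux wins 23–2.
Flux vs Model S2: Flux wins 14–11.
Model W vs Concept 1: Concept 1, 13–12.
Model W vs Drift: Model W is ranked higher on 5+2+4+5+1 = 17 ballots, Drift on 8. Model W wins 17–8.
Model W vs Model S2: Model S2, 13–12.
Concept 1 vs Drift: Concept 1 preferred on 5+1 = 6 ballots; Drift wins 19–6.
Concept 1 vs Model S2: 19 to 6, Concept 1.
Drift vs Model S2: 2+5+8 = 15 for Drift, 10 for Model S2 — Drift by 15–10.
Every design wins at least one matchup (Flux beats Model W; Model W beats Drift; Concept 1 beats Model W; Drift beats Concept 1; Model S2 beats Model W), so there is no Condorcet loser.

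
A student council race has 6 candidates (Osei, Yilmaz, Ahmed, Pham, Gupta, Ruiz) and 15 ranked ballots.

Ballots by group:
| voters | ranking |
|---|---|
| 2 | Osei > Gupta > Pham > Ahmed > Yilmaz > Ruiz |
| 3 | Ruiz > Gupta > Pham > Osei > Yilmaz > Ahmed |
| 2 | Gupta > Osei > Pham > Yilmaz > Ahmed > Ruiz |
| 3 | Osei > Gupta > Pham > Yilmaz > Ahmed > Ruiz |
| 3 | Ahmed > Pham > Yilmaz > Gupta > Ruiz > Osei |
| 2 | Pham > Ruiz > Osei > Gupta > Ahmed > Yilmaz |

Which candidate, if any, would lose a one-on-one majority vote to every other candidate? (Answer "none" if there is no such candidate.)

Pairwise majorities:
Osei vs Yilmaz: Osei preferred on 2+3+2+3+2 = 12 ballots; Osei wins 12–3.
Osei vs Ahmed: Osei wins 12–3.
Osei vs Pham: Pham, 8–7.
Osei vs Gupta: Osei is ranked higher on 2+3+2 = 7 ballots, Gupta on 8. Gupta wins 8–7.
Osei vs Ruiz: Ruiz, 8–7.
Yilmaz–Ahmed: Yilmaz 8–7.
Yilmaz–Pham: Pham 15–0.
Yilmaz vs Gupta: Yilmaz preferred on 3 ballots; Gupta wins 12–3.
Yilmaz–Ruiz: Yilmaz 10–5.
Ahmed–Pham: Pham 12–3.
Ahmed vs Gupta: 3 for Ahmed, 12 for Gupta — Gupta by 12–3.
Ahmed vs Ruiz: 2+2+3+3 = 10 for Ahmed, 5 for Ruiz — Ahmed by 10–5.
Pham–Gupta: Gupta 10–5.
Pham vs Ruiz: Pham, 12–3.
Gupta vs Ruiz: Gupta is ranked higher on 2+2+3+3 = 10 ballots, Ruiz on 5. Gupta wins 10–5.
Each candidate has at least one pairwise win (Osei beats Yilmaz; Yilmaz beats Ahmed; Ahmed beats Ruiz; Pham beats Osei; Gupta beats Osei; Ruiz beats Osei) — no Condorcet loser.

none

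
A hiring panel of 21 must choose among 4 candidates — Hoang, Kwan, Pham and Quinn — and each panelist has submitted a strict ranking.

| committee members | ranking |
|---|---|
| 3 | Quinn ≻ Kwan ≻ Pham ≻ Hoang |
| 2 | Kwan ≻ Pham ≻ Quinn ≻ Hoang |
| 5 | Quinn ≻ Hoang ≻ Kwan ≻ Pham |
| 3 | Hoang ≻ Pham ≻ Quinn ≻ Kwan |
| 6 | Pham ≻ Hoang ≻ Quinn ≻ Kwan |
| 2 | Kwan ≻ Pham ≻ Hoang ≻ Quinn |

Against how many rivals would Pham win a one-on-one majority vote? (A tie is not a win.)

Pham against each rival (21 committee members):
Pham vs Hoang: Pham, 13–8.
Pham vs Kwan: Kwan, 12–9.
Pham vs Quinn: 13 to 8, Pham.
Pham beats Hoang, Quinn; loses to Kwan — 2 pairwise wins.

2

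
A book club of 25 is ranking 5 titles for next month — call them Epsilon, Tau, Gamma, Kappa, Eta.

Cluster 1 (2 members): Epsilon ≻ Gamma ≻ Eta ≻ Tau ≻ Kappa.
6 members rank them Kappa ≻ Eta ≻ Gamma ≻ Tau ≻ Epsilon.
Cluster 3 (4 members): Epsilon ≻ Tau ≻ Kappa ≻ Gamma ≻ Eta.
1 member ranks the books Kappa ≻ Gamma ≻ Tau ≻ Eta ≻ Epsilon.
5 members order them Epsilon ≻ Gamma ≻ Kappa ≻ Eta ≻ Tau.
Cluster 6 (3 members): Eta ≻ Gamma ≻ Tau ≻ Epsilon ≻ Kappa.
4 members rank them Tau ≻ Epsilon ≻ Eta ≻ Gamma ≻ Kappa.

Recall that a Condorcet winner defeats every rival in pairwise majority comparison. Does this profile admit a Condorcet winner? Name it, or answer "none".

none

Check each pair by majority over 25 ballots:
Epsilon–Tau: Tau 14–11.
Epsilon vs Gamma: Epsilon, 15–10.
Epsilon vs Kappa: Epsilon, 18–7.
Epsilon vs Eta: Epsilon wins 15–10.
Tau–Gamma: Gamma 17–8.
Tau vs Kappa: Tau, 13–12.
Tau vs Eta: Eta, 16–9.
Gamma vs Kappa: Gamma wins 14–11.
Gamma–Eta: Eta 13–12.
Kappa vs Eta: Kappa, 16–9.
Each book drops at least one matchup (Epsilon loses to Tau; Tau loses to Gamma; Gamma loses to Epsilon; Kappa loses to Epsilon; Eta loses to Epsilon); the cycle Epsilon → Gamma → Tau → Epsilon rules out a Condorcet winner.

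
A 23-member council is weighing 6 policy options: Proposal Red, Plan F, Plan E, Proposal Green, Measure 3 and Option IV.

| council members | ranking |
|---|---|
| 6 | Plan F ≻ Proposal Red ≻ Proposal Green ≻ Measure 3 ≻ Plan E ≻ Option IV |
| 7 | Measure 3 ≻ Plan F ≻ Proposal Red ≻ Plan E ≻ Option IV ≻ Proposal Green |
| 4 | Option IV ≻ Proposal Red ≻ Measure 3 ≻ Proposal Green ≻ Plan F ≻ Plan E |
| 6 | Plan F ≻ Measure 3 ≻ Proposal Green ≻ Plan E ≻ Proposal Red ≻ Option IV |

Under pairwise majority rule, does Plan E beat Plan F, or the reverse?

Plan F

No ballot ranks Plan E above Plan F: 0.
Ballots ranking Plan F above Plan E: 23 − 0 = 23.
Plan F wins the head-to-head 23–0.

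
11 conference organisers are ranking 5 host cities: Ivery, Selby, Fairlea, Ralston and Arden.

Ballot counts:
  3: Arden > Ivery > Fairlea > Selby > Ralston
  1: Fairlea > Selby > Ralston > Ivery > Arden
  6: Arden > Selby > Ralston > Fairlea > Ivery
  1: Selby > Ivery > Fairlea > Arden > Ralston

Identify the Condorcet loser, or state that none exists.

Head-to-head results (11 organisers):
Ivery vs Selby: Selby wins 8–3.
Ivery vs Fairlea: Ivery preferred on 3+1 = 4 ballots; Fairlea wins 7–4.
Ivery vs Ralston: Ivery preferred on 3+1 = 4 ballots; Ralston wins 7–4.
Ivery vs Arden: Ivery preferred on 1+1 = 2 ballots; Arden wins 9–2.
Selby vs Fairlea: Selby wins 7–4.
Selby–Ralston: Selby 11–0.
Selby–Arden: Arden 9–2.
Fairlea vs Ralston: Fairlea is ranked higher on 3+1+1 = 5 ballots, Ralston on 6. Ralston wins 6–5.
Fairlea vs Arden: Arden, 9–2.
Ralston vs Arden: 1 to 10, Arden.
Only Ivery has no wins; Ivery is the Condorcet loser.

Ivery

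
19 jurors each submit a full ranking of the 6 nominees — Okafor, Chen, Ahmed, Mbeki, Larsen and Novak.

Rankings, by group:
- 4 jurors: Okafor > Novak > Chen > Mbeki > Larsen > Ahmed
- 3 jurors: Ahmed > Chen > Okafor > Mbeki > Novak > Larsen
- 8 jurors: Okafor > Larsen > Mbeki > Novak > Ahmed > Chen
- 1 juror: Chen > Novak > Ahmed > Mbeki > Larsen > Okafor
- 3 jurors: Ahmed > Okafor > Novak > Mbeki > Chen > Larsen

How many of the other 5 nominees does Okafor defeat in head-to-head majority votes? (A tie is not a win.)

5

Okafor against each rival (19 jurors):
Okafor vs Chen: 15 to 4, Okafor.
Okafor–Ahmed: Okafor 12–7.
Okafor vs Mbeki: Okafor, 18–1.
Okafor–Larsen: Okafor 18–1.
Okafor vs Novak: Okafor, 18–1.
Okafor beats Chen, Ahmed, Mbeki, Larsen, Novak — 5 pairwise wins.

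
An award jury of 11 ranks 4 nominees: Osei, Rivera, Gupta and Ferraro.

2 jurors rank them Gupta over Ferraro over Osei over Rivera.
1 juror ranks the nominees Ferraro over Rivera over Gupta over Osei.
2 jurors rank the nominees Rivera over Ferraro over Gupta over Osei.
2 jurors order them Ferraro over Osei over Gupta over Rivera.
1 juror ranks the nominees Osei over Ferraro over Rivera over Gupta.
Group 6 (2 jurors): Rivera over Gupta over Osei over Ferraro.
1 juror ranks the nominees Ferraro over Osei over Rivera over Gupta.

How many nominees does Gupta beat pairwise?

1

Gupta against each rival (11 jurors):
Gupta vs Osei: Gupta wins 7–4.
Gupta vs Rivera: 4 to 7, Rivera.
Gupta vs Ferraro: Gupta preferred on 2+2 = 4 ballots; Ferraro wins 7–4.
Gupta beats Osei; loses to Rivera, Ferraro — 1 pairwise win.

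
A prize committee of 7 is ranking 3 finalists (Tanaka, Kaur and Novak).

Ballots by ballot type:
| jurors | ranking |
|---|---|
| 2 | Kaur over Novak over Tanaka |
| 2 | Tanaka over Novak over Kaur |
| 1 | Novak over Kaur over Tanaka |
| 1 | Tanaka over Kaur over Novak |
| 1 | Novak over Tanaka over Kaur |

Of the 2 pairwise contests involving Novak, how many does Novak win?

2

Novak against each rival (7 jurors):
Novak vs Tanaka: 2+1+1 = 4 for Novak, 3 for Tanaka — Novak by 4–3.
Novak vs Kaur: Novak, 4–3.
Novak beats Tanaka, Kaur — 2 pairwise wins.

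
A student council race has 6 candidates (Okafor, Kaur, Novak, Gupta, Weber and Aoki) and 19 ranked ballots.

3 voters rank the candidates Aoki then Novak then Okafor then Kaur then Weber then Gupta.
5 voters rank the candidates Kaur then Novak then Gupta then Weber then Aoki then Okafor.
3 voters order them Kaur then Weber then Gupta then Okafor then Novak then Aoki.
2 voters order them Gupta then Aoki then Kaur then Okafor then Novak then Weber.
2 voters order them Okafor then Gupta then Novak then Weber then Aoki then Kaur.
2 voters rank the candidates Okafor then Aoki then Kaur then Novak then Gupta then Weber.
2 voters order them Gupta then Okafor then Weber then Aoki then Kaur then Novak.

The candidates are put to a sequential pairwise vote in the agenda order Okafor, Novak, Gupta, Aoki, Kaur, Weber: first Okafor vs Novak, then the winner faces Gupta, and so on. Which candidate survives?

Kaur

Round 1: Okafor vs Novak — 11–8, Okafor advances.
Round 2: Okafor vs Gupta — 7–12, Gupta advances.
Round 3: Gupta vs Aoki — 14–5, Gupta advances.
Round 4: Gupta vs Kaur — 6–13, Kaur advances.
Round 5: Kaur vs Weber — 15–4, Kaur advances.
Kaur survives the agenda.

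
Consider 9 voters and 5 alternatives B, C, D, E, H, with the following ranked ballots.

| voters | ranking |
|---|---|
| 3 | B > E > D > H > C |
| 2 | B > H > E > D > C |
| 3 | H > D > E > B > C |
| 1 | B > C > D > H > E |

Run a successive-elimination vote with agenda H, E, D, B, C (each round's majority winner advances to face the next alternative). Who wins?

Round 1: H vs E — 6–3, H advances.
Round 2: H vs D — 5–4, H advances.
Round 3: H vs B — 3–6, B advances.
Round 4: B vs C — 9–0, B advances.
B survives the agenda.

B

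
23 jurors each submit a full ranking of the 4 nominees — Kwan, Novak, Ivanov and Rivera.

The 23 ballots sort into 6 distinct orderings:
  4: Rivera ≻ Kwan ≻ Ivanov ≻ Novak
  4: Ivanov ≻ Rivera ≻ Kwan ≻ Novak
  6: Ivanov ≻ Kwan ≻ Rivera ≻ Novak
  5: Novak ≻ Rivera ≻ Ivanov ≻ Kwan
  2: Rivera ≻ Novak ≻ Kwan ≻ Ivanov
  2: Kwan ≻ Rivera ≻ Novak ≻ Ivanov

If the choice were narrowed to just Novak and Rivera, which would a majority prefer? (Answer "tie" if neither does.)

Rivera

Ballots ranking Novak above Rivera: 5.
Ballots ranking Rivera above Novak: 23 − 5 = 18.
Rivera wins the head-to-head 18–5.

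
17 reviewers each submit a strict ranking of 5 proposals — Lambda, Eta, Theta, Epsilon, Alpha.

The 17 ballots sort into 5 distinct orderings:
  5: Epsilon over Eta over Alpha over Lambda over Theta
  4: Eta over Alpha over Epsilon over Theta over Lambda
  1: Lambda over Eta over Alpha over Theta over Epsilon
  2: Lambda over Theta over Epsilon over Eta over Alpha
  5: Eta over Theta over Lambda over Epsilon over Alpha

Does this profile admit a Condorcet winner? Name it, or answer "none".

Eta

Pairwise majorities:
Lambda vs Eta: 3 to 14, Eta.
Lambda vs Theta: 8 to 9, Theta.
Lambda vs Epsilon: Lambda is ranked higher on 1+2+5 = 8 ballots, Epsilon on 9. Epsilon wins 9–8.
Lambda vs Alpha: 1+2+5 = 8 for Lambda, 9 for Alpha — Alpha by 9–8.
Eta vs Theta: Eta is ranked higher on 5+4+1+5 = 15 ballots, Theta on 2. Eta wins 15–2.
Eta vs Epsilon: 4+1+5 = 10 for Eta, 7 for Epsilon — Eta by 10–7.
Eta vs Alpha: Eta is ranked higher on 5+4+1+2+5 = 17 ballots, Alpha on 0. Eta wins 17–0.
Theta vs Epsilon: 8 to 9, Epsilon.
Theta vs Alpha: Theta is ranked higher on 2+5 = 7 ballots, Alpha on 10. Alpha wins 10–7.
Epsilon vs Alpha: Epsilon preferred on 5+2+5 = 12 ballots; Epsilon wins 12–5.
Eta wins every pairwise contest, so Eta is the Condorcet winner.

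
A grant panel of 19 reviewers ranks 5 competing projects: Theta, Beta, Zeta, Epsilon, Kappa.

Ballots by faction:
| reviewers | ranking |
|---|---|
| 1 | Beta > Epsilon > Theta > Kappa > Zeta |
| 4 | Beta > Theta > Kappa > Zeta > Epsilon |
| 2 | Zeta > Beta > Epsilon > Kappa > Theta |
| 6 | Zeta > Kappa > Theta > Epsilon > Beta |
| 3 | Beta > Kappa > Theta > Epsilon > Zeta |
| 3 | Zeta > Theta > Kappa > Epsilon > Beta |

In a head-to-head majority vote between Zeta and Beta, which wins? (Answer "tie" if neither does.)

Zeta

Ballots ranking Zeta above Beta: 2 + 6 + 3 = 11.
Ballots ranking Beta above Zeta: 19 − 11 = 8.
Zeta wins the head-to-head 11–8.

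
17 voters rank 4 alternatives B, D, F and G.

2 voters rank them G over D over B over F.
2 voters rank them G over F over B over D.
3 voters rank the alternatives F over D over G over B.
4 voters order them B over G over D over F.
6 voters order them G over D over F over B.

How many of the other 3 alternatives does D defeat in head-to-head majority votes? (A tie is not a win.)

D against each rival (17 voters):
D vs B: D, 11–6.
D vs F: 2+4+6 = 12 for D, 5 for F — D by 12–5.
D vs G: 3 to 14, G.
D beats B, F; loses to G — 2 pairwise wins.

2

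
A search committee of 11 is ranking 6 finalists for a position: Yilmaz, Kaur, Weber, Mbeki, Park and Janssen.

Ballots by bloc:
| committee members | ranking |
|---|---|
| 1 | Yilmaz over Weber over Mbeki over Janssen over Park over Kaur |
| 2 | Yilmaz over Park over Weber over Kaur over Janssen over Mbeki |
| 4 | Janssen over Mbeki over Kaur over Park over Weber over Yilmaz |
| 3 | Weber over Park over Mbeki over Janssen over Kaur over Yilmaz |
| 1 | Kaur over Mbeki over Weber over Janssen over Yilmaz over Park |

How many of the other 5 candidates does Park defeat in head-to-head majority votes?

3

Park against each rival (11 committee members):
Park vs Yilmaz: 7 to 4, Park.
Park vs Kaur: Park, 6–5.
Park vs Weber: Park wins 6–5.
Park vs Mbeki: Mbeki wins 6–5.
Park vs Janssen: Janssen wins 6–5.
Park beats Yilmaz, Kaur, Weber; loses to Mbeki, Janssen — 3 pairwise wins.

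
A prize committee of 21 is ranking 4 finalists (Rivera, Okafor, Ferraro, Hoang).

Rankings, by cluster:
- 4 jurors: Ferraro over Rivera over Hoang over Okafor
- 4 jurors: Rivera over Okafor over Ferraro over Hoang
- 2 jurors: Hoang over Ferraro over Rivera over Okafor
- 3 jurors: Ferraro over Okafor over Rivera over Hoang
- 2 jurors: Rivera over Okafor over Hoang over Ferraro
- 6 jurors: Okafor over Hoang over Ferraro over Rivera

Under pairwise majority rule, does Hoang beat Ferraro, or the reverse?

Ballots ranking Hoang above Ferraro: 2 + 2 + 6 = 10.
Ballots ranking Ferraro above Hoang: 21 − 10 = 11.
Ferraro wins the head-to-head 11–10.

Ferraro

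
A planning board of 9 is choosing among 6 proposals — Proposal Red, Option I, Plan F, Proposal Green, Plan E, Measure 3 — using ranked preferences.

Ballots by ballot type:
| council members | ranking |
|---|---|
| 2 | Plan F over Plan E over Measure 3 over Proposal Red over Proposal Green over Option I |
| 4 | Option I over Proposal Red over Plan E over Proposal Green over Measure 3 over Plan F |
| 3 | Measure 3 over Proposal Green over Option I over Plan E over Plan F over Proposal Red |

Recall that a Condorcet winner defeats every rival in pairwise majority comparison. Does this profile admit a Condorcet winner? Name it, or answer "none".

Head-to-head results (9 council members):
Proposal Red vs Option I: Option I, 7–2.
Proposal Red–Plan F: Plan F 5–4.
Proposal Red vs Proposal Green: 6 to 3, Proposal Red.
Proposal Red vs Plan E: Plan E, 5–4.
Proposal Red vs Measure 3: Measure 3, 5–4.
Option I vs Plan F: 7 to 2, Option I.
Option I vs Proposal Green: Proposal Green wins 5–4.
Option I–Plan E: Option I 7–2.
Option I–Measure 3: Measure 3 5–4.
Plan F vs Proposal Green: Plan F preferred on 2 ballots; Proposal Green wins 7–2.
Plan F vs Plan E: Plan E wins 7–2.
Plan F vs Measure 3: Measure 3 wins 7–2.
Proposal Green vs Plan E: Plan E, 6–3.
Proposal Green vs Measure 3: 4 to 5, Measure 3.
Plan E vs Measure 3: Plan E is ranked higher on 2+4 = 6 ballots, Measure 3 on 3. Plan E wins 6–3.
No option is unbeaten: Proposal Red loses to Option I; Option I loses to Proposal Green; Plan F loses to Option I; Proposal Green loses to Proposal Red; Plan E loses to Option I; Measure 3 loses to Plan E. In particular Proposal Red beats Proposal Green beats Option I beats Proposal Red is a majority cycle — no Condorcet winner exists.

none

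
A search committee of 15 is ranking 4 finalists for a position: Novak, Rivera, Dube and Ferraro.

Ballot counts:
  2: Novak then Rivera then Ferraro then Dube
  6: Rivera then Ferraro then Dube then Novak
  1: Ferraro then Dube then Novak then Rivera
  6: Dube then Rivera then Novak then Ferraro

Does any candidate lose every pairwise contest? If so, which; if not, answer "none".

none

Head-to-head results (15 committee members):
Novak–Rivera: Rivera 12–3.
Novak vs Dube: 2 to 13, Dube.
Novak vs Ferraro: Novak preferred on 2+6 = 8 ballots; Novak wins 8–7.
Rivera vs Dube: 8 to 7, Rivera.
Rivera vs Ferraro: Rivera wins 14–1.
Dube vs Ferraro: Dube preferred on 6 ballots; Ferraro wins 9–6.
No candidate is winless: Novak beats Ferraro; Rivera beats Novak; Dube beats Novak; Ferraro beats Dube. There is no Condorcet loser.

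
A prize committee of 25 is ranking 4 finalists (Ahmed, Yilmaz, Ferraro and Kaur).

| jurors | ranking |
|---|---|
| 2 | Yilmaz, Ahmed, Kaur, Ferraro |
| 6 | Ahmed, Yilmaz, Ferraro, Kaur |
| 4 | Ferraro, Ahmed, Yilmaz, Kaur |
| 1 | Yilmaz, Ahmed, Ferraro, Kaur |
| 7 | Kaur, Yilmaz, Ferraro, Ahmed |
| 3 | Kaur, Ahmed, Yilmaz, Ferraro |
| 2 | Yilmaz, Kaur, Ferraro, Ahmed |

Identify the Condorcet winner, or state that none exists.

none

Head-to-head results (25 jurors):
Ahmed–Yilmaz: Ahmed 13–12.
Ahmed vs Ferraro: Ferraro wins 13–12.
Ahmed vs Kaur: Ahmed, 13–12.
Yilmaz vs Ferraro: Yilmaz wins 21–4.
Yilmaz vs Kaur: Yilmaz wins 15–10.
Ferraro vs Kaur: Ferraro preferred on 6+4+1 = 11 ballots; Kaur wins 14–11.
Every nominee loses at least once (Ahmed loses to Ferraro; Yilmaz loses to Ahmed; Ferraro loses to Yilmaz; Kaur loses to Ahmed). The majority relation contains the cycle Ahmed → Yilmaz → Ferraro → Ahmed, so there is no Condorcet winner.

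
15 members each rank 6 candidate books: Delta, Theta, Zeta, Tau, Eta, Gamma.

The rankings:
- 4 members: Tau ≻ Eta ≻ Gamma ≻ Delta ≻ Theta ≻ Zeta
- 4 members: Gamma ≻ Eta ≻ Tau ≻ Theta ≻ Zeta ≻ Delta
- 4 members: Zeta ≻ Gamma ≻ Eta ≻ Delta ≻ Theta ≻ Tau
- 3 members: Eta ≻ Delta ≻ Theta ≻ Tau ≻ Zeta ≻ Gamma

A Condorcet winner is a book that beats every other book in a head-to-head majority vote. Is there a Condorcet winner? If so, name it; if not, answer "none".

Gamma

Head-to-head results (15 members):
Delta vs Theta: 11 to 4, Delta.
Delta vs Zeta: 4+3 = 7 for Delta, 8 for Zeta — Zeta by 8–7.
Delta vs Tau: Tau wins 8–7.
Delta vs Eta: 0 for Delta, 15 for Eta — Eta by 15–0.
Delta vs Gamma: Delta preferred on 3 ballots; Gamma wins 12–3.
Theta vs Zeta: 4+4+3 = 11 for Theta, 4 for Zeta — Theta by 11–4.
Theta vs Tau: Tau wins 8–7.
Theta vs Eta: Theta is ranked higher on 0 ballots, Eta on 15. Eta wins 15–0.
Theta–Gamma: Gamma 12–3.
Zeta vs Tau: Zeta preferred on 4 ballots; Tau wins 11–4.
Zeta vs Eta: Eta wins 11–4.
Zeta vs Gamma: Zeta is ranked higher on 4+3 = 7 ballots, Gamma on 8. Gamma wins 8–7.
Tau vs Eta: 4 for Tau, 11 for Eta — Eta by 11–4.
Tau vs Gamma: 7 to 8, Gamma.
Eta–Gamma: Gamma 8–7.
Gamma wins every pairwise contest, so Gamma is the Condorcet winner.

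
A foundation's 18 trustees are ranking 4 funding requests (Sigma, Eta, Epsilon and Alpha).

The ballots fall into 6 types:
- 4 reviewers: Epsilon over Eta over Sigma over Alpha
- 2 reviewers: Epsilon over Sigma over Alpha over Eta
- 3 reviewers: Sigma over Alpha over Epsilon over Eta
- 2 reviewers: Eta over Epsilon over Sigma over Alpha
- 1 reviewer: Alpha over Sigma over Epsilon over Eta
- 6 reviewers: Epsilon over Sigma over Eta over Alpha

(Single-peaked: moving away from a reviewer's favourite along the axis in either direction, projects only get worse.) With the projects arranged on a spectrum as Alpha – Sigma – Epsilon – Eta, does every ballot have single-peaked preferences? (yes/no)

yes

Axis positions: Alpha=1, Sigma=2, Epsilon=3, Eta=4.
Type 1 (peak Epsilon at position 3): ranking walks positions 3-4-2-1, expanding outward from the peak — single-peaked.
Type 2 (peak Epsilon at position 3): ranking walks positions 3-2-1-4, expanding outward from the peak — single-peaked.
Type 3 (peak Sigma at position 2): ranking walks positions 2-1-3-4, expanding outward from the peak — single-peaked.
Type 4 (peak Eta at position 4): ranking walks positions 4-3-2-1, expanding outward from the peak — single-peaked.
Type 5 (peak Alpha at position 1): ranking walks positions 1-2-3-4, expanding outward from the peak — single-peaked.
Type 6 (peak Epsilon at position 3): ranking walks positions 3-2-4-1, expanding outward from the peak — single-peaked.
Every ranking is single-peaked on this axis.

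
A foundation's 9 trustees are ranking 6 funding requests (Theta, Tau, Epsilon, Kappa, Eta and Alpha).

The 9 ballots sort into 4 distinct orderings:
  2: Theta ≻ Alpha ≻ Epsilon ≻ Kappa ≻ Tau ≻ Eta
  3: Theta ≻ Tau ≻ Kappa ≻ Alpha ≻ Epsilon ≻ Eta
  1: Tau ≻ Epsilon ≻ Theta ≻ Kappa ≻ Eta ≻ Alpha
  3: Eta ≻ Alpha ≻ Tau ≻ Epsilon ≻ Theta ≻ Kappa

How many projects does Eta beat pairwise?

0

Eta against each rival (9 reviewers):
Eta vs Theta: Theta wins 6–3.
Eta vs Tau: Tau, 6–3.
Eta vs Epsilon: 3 to 6, Epsilon.
Eta–Kappa: Kappa 6–3.
Eta vs Alpha: 4 to 5, Alpha.
Eta beats no one; loses to Theta, Tau, Epsilon, Kappa, Alpha — 0 pairwise wins.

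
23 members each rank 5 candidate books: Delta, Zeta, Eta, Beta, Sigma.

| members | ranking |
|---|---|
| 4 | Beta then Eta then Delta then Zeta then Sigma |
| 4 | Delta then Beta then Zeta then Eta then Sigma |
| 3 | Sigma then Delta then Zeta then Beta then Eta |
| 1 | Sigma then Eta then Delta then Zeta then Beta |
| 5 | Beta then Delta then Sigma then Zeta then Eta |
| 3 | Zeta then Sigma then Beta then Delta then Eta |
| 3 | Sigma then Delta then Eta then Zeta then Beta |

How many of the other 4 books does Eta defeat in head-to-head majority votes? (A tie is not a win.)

Eta against each rival (23 members):
Eta vs Delta: Eta preferred on 4+1 = 5 ballots; Delta wins 18–5.
Eta vs Zeta: Eta preferred on 4+1+3 = 8 ballots; Zeta wins 15–8.
Eta vs Beta: Eta is ranked higher on 1+3 = 4 ballots, Beta on 19. Beta wins 19–4.
Eta vs Sigma: Sigma wins 15–8.
Eta beats no one; loses to Delta, Zeta, Beta, Sigma — 0 pairwise wins.

0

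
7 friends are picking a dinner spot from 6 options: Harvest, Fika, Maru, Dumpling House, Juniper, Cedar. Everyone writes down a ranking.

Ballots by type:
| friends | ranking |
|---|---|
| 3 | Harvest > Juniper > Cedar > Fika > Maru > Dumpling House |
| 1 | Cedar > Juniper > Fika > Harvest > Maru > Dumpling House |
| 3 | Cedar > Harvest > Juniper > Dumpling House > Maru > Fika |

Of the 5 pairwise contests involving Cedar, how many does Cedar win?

Cedar against each rival (7 friends):
Cedar vs Harvest: Cedar is ranked higher on 1+3 = 4 ballots, Harvest on 3. Cedar wins 4–3.
Cedar vs Fika: 3+1+3 = 7 for Cedar, 0 for Fika — Cedar by 7–0.
Cedar–Maru: Cedar 7–0.
Cedar vs Dumpling House: Cedar, 7–0.
Cedar vs Juniper: Cedar preferred on 1+3 = 4 ballots; Cedar wins 4–3.
Cedar beats Harvest, Fika, Maru, Dumpling House, Juniper — 5 pairwise wins.

5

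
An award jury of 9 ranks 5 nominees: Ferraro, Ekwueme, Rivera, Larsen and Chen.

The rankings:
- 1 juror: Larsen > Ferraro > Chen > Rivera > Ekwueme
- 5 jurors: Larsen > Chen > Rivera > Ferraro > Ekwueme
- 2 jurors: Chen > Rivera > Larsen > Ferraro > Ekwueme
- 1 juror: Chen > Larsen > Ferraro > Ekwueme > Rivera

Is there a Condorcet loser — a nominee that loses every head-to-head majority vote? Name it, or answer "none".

Ekwueme

Pairwise majorities:
Ferraro vs Ekwueme: Ferraro is ranked higher on 1+5+2+1 = 9 ballots, Ekwueme on 0. Ferraro wins 9–0.
Ferraro–Rivera: Rivera 7–2.
Ferraro vs Larsen: 0 to 9, Larsen.
Ferraro vs Chen: Chen wins 8–1.
Ekwueme vs Rivera: Ekwueme preferred on 1 ballot; Rivera wins 8–1.
Ekwueme vs Larsen: 0 to 9, Larsen.
Ekwueme vs Chen: 0 to 9, Chen.
Rivera–Larsen: Larsen 7–2.
Rivera vs Chen: Rivera preferred on 0 ballots; Chen wins 9–0.
Larsen vs Chen: 1+5 = 6 for Larsen, 3 for Chen — Larsen by 6–3.
Ekwueme loses to every other nominee — it is the Condorcet loser.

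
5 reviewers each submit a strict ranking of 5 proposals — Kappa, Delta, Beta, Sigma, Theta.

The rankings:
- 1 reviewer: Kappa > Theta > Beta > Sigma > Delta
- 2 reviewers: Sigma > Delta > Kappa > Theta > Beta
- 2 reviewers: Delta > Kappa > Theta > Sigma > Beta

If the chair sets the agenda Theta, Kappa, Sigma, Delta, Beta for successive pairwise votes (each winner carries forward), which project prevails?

Round 1: Theta vs Kappa — 0–5, Kappa advances.
Round 2: Kappa vs Sigma — 3–2, Kappa advances.
Round 3: Kappa vs Delta — 1–4, Delta advances.
Round 4: Delta vs Beta — 4–1, Delta advances.
The agenda winner is Delta.

Delta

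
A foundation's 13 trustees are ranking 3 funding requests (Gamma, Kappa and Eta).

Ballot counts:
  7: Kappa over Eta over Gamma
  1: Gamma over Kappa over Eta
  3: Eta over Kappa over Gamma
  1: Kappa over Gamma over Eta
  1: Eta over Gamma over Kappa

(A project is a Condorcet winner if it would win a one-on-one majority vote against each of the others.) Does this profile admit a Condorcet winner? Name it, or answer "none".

Pairwise majorities:
Gamma vs Kappa: Gamma preferred on 1+1 = 2 ballots; Kappa wins 11–2.
Gamma vs Eta: 1+1 = 2 for Gamma, 11 for Eta — Eta by 11–2.
Kappa vs Eta: Kappa is ranked higher on 7+1+1 = 9 ballots, Eta on 4. Kappa wins 9–4.
Kappa defeats every rival head-to-head and is the Condorcet winner.

Kappa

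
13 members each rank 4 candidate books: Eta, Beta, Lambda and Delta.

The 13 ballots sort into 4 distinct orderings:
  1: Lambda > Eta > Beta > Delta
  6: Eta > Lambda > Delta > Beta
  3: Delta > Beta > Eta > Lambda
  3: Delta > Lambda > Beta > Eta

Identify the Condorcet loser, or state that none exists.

Beta

Pairwise majorities:
Eta vs Beta: 1+6 = 7 for Eta, 6 for Beta — Eta by 7–6.
Eta–Lambda: Eta 9–4.
Eta vs Delta: Eta is ranked higher on 1+6 = 7 ballots, Delta on 6. Eta wins 7–6.
Beta–Lambda: Lambda 10–3.
Beta vs Delta: Delta wins 12–1.
Lambda vs Delta: Lambda preferred on 1+6 = 7 ballots; Lambda wins 7–6.
Only Beta has no wins; Beta is the Condorcet loser.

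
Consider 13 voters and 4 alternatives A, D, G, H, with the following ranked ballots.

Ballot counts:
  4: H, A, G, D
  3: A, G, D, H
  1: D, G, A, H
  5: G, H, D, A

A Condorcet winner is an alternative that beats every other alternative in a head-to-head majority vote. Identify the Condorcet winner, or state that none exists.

none

Pairwise majorities:
A vs D: A, 7–6.
A–G: A 7–6.
A vs H: H wins 9–4.
D vs G: D is ranked higher on 1 ballot, G on 12. G wins 12–1.
D–H: H 9–4.
G–H: G 9–4.
No alternative is unbeaten: A loses to H; D loses to A; G loses to A; H loses to G. In particular A → G → H → A is a majority cycle — no Condorcet winner exists.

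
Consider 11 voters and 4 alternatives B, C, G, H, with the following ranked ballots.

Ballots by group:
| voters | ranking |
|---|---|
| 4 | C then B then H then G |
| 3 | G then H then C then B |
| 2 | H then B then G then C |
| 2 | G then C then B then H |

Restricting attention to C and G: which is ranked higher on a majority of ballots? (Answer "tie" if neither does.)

Ballots ranking C above G: 4.
Ballots ranking G above C: 11 − 4 = 7.
G wins the head-to-head 7–4.

G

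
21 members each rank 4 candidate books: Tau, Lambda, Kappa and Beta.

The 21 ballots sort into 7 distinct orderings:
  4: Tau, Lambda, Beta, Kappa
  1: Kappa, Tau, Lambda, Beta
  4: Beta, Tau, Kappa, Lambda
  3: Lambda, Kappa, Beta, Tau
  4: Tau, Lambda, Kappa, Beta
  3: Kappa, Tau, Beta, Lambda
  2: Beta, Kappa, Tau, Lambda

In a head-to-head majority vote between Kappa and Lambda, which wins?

Ballots ranking Kappa above Lambda: 1 + 4 + 3 + 2 = 10.
Ballots ranking Lambda above Kappa: 21 − 10 = 11.
Lambda wins the head-to-head 11–10.

Lambda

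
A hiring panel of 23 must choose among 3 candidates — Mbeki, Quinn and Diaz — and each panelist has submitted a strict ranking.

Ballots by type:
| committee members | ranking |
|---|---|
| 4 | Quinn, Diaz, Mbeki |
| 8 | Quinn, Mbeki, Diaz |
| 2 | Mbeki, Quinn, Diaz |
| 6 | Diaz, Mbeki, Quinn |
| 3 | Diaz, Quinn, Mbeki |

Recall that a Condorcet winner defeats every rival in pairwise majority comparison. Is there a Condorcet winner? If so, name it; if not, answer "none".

Pairwise majorities:
Mbeki vs Quinn: 2+6 = 8 for Mbeki, 15 for Quinn — Quinn by 15–8.
Mbeki vs Diaz: 10 to 13, Diaz.
Quinn vs Diaz: 14 to 9, Quinn.
Quinn defeats every rival head-to-head and is the Condorcet winner.

Quinn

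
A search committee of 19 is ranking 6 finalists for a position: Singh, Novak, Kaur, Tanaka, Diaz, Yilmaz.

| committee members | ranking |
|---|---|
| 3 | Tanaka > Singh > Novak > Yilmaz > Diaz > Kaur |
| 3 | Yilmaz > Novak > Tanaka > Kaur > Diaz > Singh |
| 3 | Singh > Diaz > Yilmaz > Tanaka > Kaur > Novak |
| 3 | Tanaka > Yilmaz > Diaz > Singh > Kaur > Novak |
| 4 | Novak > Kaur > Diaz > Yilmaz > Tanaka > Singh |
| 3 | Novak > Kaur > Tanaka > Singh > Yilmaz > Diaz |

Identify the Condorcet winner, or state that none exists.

Novak

Pairwise majorities:
Singh vs Novak: Novak wins 10–9.
Singh vs Kaur: Kaur wins 10–9.
Singh vs Tanaka: Tanaka wins 16–3.
Singh vs Diaz: Diaz wins 10–9.
Singh vs Yilmaz: Yilmaz wins 10–9.
Novak vs Kaur: Novak, 13–6.
Novak vs Tanaka: Novak, 10–9.
Novak vs Diaz: Novak wins 13–6.
Novak vs Yilmaz: Novak, 10–9.
Kaur–Tanaka: Tanaka 12–7.
Kaur vs Diaz: Kaur, 10–9.
Kaur vs Yilmaz: Yilmaz, 12–7.
Tanaka–Diaz: Tanaka 12–7.
Tanaka vs Yilmaz: Yilmaz wins 10–9.
Diaz vs Yilmaz: Yilmaz wins 12–7.
Only Novak has no losses; Novak is the Condorcet winner.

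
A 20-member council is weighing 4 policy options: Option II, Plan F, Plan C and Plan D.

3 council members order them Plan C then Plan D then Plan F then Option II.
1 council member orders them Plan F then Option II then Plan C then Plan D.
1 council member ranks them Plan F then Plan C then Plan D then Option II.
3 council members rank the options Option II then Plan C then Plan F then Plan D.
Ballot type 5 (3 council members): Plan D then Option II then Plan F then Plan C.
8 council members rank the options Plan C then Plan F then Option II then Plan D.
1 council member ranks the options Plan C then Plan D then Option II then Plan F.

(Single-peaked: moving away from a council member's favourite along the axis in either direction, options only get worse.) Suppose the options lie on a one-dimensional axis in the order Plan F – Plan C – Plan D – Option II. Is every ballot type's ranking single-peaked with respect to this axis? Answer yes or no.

Axis positions: Plan F=1, Plan C=2, Plan D=3, Option II=4.
Ballot type 1 (peak Plan C at position 2): ranking walks positions 2-3-1-4, expanding outward from the peak — single-peaked.
Ballot type 2: ranking walks positions 1-4-2-3; Option II is ranked above Plan C even though Plan C lies between Option II and the peak Plan F on the axis — preferences dip and rise again. Not single-peaked.
Ballot type 3 (peak Plan F at position 1): ranking walks positions 1-2-3-4, expanding outward from the peak — single-peaked.
Ballot type 4: ranking walks positions 4-2-1-3; Plan C is ranked above Plan D even though Plan D lies between Plan C and the peak Option II on the axis — preferences dip and rise again. Not single-peaked.
Ballot type 5: ranking walks positions 3-4-1-2; Plan F is ranked above Plan C even though Plan C lies between Plan F and the peak Plan D on the axis — preferences dip and rise again. Not single-peaked.
Ballot type 6: ranking walks positions 2-1-4-3; Option II is ranked above Plan D even though Plan D lies between Option II and the peak Plan C on the axis — preferences dip and rise again. Not single-peaked.
Ballot type 7 (peak Plan C at position 2): ranking walks positions 2-3-4-1, expanding outward from the peak — single-peaked.
Ballot type 2 violates single-peakedness, so the profile is not single-peaked on this axis.

no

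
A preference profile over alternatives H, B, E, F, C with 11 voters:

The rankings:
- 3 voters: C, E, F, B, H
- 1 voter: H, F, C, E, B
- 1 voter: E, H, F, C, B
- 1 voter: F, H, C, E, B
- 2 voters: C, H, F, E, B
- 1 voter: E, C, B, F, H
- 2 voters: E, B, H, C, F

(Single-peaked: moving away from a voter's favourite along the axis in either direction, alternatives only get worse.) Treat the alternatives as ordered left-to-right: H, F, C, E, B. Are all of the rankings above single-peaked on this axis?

no

Axis positions: H=1, F=2, C=3, E=4, B=5.
Cluster 1 (peak C at position 3): ranking walks positions 3-4-2-5-1, expanding outward from the peak — single-peaked.
Cluster 2 (peak H at position 1): ranking walks positions 1-2-3-4-5, expanding outward from the peak — single-peaked.
Cluster 3: ranking walks positions 4-1-2-3-5; H is ranked above C even though C lies between H and the peak E on the axis — preferences dip and rise again. Not single-peaked.
Cluster 4 (peak F at position 2): ranking walks positions 2-1-3-4-5, expanding outward from the peak — single-peaked.
Cluster 5: ranking walks positions 3-1-2-4-5; H is ranked above F even though F lies between H and the peak C on the axis — preferences dip and rise again. Not single-peaked.
Cluster 6 (peak E at position 4): ranking walks positions 4-3-5-2-1, expanding outward from the peak — single-peaked.
Cluster 7: ranking walks positions 4-5-1-3-2; H is ranked above C even though C lies between H and the peak E on the axis — preferences dip and rise again. Not single-peaked.
Cluster 3 violates single-peakedness, so the profile is not single-peaked on this axis.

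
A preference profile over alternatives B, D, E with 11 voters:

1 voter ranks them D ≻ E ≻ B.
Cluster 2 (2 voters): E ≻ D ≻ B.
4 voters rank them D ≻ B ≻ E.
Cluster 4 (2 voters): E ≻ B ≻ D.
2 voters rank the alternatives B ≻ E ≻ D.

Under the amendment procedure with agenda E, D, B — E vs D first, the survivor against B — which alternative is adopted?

Round 1: E vs D — 6–5, E advances.
Round 2: E vs B — 5–6, B advances.
The agenda winner is B.

B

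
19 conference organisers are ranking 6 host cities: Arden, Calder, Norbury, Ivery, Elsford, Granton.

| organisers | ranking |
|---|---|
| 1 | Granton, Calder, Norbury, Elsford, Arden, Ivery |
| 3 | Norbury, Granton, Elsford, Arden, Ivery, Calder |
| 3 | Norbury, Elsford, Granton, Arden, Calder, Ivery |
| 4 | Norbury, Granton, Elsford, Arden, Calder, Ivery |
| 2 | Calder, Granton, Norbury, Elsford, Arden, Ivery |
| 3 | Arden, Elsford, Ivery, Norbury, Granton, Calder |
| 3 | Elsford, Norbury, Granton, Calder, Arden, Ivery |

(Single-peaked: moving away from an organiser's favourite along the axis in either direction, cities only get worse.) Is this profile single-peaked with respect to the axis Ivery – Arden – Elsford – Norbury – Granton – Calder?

yes

Axis positions: Ivery=1, Arden=2, Elsford=3, Norbury=4, Granton=5, Calder=6.
Ballot type 1 (peak Granton at position 5): ranking walks positions 5-6-4-3-2-1, expanding outward from the peak — single-peaked.
Ballot type 2 (peak Norbury at position 4): ranking walks positions 4-5-3-2-1-6, expanding outward from the peak — single-peaked.
Ballot type 3 (peak Norbury at position 4): ranking walks positions 4-3-5-2-6-1, expanding outward from the peak — single-peaked.
Ballot type 4 (peak Norbury at position 4): ranking walks positions 4-5-3-2-6-1, expanding outward from the peak — single-peaked.
Ballot type 5 (peak Calder at position 6): ranking walks positions 6-5-4-3-2-1, expanding outward from the peak — single-peaked.
Ballot type 6 (peak Arden at position 2): ranking walks positions 2-3-1-4-5-6, expanding outward from the peak — single-peaked.
Ballot type 7 (peak Elsford at position 3): ranking walks positions 3-4-5-6-2-1, expanding outward from the peak — single-peaked.
Every ranking is single-peaked on this axis.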